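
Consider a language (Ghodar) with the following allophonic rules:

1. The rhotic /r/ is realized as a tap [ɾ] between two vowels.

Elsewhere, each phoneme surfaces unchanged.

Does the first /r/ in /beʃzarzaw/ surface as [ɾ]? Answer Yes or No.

/r/ (between /a/ and /z/): rule 1 targets it, but not between two vowels → unchanged [r].
The actual realization is [r], not [ɾ].

No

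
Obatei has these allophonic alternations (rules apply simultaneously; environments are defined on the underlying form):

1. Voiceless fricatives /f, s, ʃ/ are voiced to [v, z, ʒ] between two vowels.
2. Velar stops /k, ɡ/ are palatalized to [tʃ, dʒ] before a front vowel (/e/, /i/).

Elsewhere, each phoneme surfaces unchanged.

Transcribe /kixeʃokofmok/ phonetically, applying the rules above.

/k/ meets the environment for rule 2 (before a front vowel) → [tʃ].
/i/ stays [i].
/x/ — not in any rule's target class → [x].
/e/ (between /x/ and /ʃ/) is unaffected → [e].
/ʃ/ — between /e/ and /o/, between two vowels — surfaces as [ʒ] (rule 1).
/o/ stays [o].
/k/ (between /o/ and /o/) is in the target of rule 2 but the environment (before a front vowel) is not met → [k].
/o/ stays [o].
/f/ (between /o/ and /m/) fails the environment for rule 1, so it stays [f].
/m/ (between /f/ and /o/) is unaffected → [m].
/o/ (between /m/ and /k/): no rule targets it → [o].
/k/ (word-final) is in the target of rule 2 but the environment (before a front vowel) is not met → [k].

[tʃixeʒokofmok]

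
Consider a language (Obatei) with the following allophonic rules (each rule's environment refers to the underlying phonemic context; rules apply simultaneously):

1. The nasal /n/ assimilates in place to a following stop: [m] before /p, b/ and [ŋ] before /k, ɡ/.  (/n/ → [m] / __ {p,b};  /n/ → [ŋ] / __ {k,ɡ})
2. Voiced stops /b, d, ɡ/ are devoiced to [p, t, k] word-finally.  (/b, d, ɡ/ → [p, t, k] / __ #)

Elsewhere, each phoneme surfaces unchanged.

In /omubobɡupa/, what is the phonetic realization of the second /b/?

/b/ (between /o/ and /ɡ/): rule 2 targets it, but not word-finally → unchanged [b].

[b]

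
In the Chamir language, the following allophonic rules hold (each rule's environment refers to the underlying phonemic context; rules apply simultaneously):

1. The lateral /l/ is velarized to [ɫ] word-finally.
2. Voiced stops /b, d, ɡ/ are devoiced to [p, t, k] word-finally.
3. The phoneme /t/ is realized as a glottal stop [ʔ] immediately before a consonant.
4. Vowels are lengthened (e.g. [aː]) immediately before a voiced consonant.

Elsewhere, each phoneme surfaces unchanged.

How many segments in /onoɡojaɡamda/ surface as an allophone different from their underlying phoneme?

5

Segments that undergo a rule: /o/ → [oː] (rule 4); /o/ → [oː] (rule 4); /o/ → [oː] (rule 4); /a/ → [aː] (rule 4); /a/ → [aː] (rule 4).
All other segments surface unchanged.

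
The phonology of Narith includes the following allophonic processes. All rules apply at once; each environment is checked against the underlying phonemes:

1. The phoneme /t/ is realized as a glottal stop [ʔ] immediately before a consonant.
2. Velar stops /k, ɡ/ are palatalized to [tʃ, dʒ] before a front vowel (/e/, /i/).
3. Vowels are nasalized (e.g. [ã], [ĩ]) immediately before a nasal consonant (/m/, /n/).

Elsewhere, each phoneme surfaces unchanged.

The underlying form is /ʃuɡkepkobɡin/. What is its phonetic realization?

/ʃ/ stays [ʃ].
/u/ (between /ʃ/ and /ɡ/) is in the target of rule 3 but the environment (before a nasal consonant) is not met → [u].
/ɡ/ (between /u/ and /k/) is in the target of rule 2 but the environment (before a front vowel) is not met → [ɡ].
/k/ — between /ɡ/ and /e/, before a front vowel — surfaces as [tʃ] (rule 2).
/e/ (between /k/ and /p/) is in the target of rule 3 but the environment (before a nasal consonant) is not met → [e].
/p/ stays [p].
/k/ — between /p/ and /o/; rule 2 does not apply here → [k].
/o/ — between /k/ and /b/; rule 3 does not apply here → [o].
/b/ (between /o/ and /ɡ/) is unaffected → [b].
/ɡ/ (between /b/ and /i/) occurs before a front vowel → [dʒ] by rule 2.
/i/ — between /ɡ/ and /n/, before a nasal consonant — surfaces as [ĩ] (rule 3).
/n/ (word-final) is unaffected → [n].

[ʃuɡtʃepkobdʒĩn]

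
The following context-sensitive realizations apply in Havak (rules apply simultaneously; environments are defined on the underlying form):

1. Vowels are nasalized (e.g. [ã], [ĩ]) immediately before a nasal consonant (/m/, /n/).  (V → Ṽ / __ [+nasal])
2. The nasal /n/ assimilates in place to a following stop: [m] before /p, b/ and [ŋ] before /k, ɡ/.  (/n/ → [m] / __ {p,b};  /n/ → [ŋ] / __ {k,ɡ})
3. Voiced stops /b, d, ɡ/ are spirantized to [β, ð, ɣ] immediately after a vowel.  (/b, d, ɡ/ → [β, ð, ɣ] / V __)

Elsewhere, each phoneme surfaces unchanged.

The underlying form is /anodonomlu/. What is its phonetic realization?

/a/ (word-initial): before a nasal consonant, so rule 1 applies → [ã].
/n/ (between /a/ and /o/) fails the environment for rule 2, so it stays [n].
/o/ (between /n/ and /d/): rule 1 targets it, but not before a nasal consonant → unchanged [o].
/d/ meets the environment for rule 3 (immediately after a vowel) → [ð].
/o/ — between /d/ and /n/, before a nasal consonant — surfaces as [õ] (rule 1).
/n/ (between /o/ and /o/): rule 2 targets it, but not before a labial or velar stop → unchanged [n].
/o/ meets the environment for rule 1 (before a nasal consonant) → [õ].
/m/ — not in any rule's target class → [m].
/l/ stays [l].
/u/ (word-final) fails the environment for rule 1, so it stays [u].

[ãnoðõnõmlu]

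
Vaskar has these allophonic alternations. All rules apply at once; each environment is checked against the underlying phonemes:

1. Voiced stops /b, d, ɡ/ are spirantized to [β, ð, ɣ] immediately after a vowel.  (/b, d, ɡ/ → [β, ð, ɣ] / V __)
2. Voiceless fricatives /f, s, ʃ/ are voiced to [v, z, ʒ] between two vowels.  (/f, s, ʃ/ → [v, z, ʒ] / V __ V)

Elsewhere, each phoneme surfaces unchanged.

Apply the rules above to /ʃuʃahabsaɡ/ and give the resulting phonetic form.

/ʃ/ (word-initial) fails the environment for rule 2, so it stays [ʃ].
/u/ stays [u].
Rule 2 applies to /ʃ/ (between /u/ and /a/: between two vowels) → [ʒ].
/a/ stays [a].
/h/ stays [h].
/a/ stays [a].
/b/ (between /a/ and /s/): immediately after a vowel, so rule 1 applies → [β].
/s/ (between /b/ and /a/) fails the environment for rule 2, so it stays [s].
/a/ (between /s/ and /ɡ/): no rule targets it → [a].
/ɡ/ meets the environment for rule 1 (immediately after a vowel) → [ɣ].

[ʃuʒahaβsaɣ]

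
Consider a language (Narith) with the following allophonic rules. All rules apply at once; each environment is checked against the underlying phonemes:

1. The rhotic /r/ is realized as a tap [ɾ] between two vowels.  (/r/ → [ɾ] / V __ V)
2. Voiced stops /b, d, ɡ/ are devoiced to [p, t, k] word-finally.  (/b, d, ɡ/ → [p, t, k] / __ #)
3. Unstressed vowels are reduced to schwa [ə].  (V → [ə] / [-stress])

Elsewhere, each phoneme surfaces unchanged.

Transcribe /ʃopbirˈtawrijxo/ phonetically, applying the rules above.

[ʃəpbərˈtawrəjxə]

/ʃ/ (word-initial) is unaffected → [ʃ].
/o/ (between /ʃ/ and /p/): in an unstressed syllable, so rule 3 applies → [ə].
/p/ — not in any rule's target class → [p].
/b/ (between /p/ and /i/) is in the target of rule 2 but the environment (word-finally) is not met → [b].
Rule 3 applies to /i/ (between /b/ and /r/: in an unstressed syllable) → [ə].
/r/ (between /i/ and /t/): rule 1 targets it, but not between two vowels → unchanged [r].
/t/ — not in any rule's target class → [t].
/a/ — between /t/ and /w/; rule 3 does not apply here → [a].
/w/ — not in any rule's target class → [w].
/r/ (between /w/ and /i/): rule 1 targets it, but not between two vowels → unchanged [r].
/i/ (between /r/ and /j/) occurs in an unstressed syllable → [ə] by rule 3.
/j/ (between /i/ and /x/) is unaffected → [j].
/x/ (between /j/ and /o/): no rule targets it → [x].
/o/ (word-final) occurs in an unstressed syllable → [ə] by rule 3.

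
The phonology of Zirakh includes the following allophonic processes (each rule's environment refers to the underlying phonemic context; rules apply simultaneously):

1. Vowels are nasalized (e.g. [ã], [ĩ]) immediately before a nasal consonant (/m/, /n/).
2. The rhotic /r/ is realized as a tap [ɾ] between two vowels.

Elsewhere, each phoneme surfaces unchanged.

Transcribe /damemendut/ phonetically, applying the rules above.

/d/ — not in any rule's target class → [d].
Rule 1 applies to /a/ (between /d/ and /m/: before a nasal consonant) → [ã].
/m/ (between /a/ and /e/) is unaffected → [m].
/e/ (between /m/ and /m/): before a nasal consonant, so rule 1 applies → [ẽ].
/m/ (between /e/ and /e/): no rule targets it → [m].
/e/ (between /m/ and /n/) occurs before a nasal consonant → [ẽ] by rule 1.
/n/ stays [n].
/d/ (between /n/ and /u/) is unaffected → [d].
/u/ (between /d/ and /t/): rule 1 targets it, but not before a nasal consonant → unchanged [u].
/t/ (word-final) is unaffected → [t].

[dãmẽmẽndut]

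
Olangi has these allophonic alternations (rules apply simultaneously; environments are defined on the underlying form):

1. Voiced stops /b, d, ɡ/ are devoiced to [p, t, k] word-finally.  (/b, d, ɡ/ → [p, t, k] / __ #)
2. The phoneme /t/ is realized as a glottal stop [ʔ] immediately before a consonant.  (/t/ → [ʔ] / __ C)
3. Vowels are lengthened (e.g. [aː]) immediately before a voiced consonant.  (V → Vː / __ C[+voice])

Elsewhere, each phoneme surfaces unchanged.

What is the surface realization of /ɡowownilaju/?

/ɡ/ (word-initial) fails the environment for rule 1, so it stays [ɡ].
/o/ meets the environment for rule 3 (before a voiced consonant) → [oː].
/w/ (between /o/ and /o/) is unaffected → [w].
Rule 3 applies to /o/ (between /w/ and /w/: before a voiced consonant) → [oː].
/w/ (between /o/ and /n/) is unaffected → [w].
/n/ (between /w/ and /i/) is unaffected → [n].
/i/ (between /n/ and /l/): before a voiced consonant, so rule 3 applies → [iː].
/l/ (between /i/ and /a/) is unaffected → [l].
/a/ — between /l/ and /j/, before a voiced consonant — surfaces as [aː] (rule 3).
/j/ (between /a/ and /u/) is unaffected → [j].
/u/ (word-final) fails the environment for rule 3, so it stays [u].

[ɡoːwoːwniːlaːju]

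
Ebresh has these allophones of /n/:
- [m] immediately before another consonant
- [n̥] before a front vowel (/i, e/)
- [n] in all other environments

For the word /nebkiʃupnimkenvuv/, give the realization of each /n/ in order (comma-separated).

[n̥], [n̥], [m]

Occurrence 1 (position 1): before a front vowel (/i, e/) → [n̥].
Occurrence 2 (position 9): before a front vowel (/i, e/) → [n̥].
Occurrence 3 (position 14): immediately before another consonant → [m].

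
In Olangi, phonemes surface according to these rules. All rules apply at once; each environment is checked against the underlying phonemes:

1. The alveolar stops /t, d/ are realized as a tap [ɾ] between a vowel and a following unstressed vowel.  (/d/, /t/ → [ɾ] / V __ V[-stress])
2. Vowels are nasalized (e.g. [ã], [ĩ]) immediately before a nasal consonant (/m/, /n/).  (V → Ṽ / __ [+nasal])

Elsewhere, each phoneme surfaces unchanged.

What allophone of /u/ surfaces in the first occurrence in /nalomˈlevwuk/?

[u]

/u/ — between /w/ and /k/; rule 2 does not apply here → [u].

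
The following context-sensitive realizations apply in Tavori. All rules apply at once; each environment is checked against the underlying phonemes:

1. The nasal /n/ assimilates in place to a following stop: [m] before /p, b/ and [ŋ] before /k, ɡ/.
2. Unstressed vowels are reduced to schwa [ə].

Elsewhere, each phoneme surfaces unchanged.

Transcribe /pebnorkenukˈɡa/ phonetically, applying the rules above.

[pəbnərkənəkˈɡa]

Rule 2 applies to /e/ (between /p/ and /b/: in an unstressed syllable) → [ə].
/n/ (between /b/ and /o/) is in the target of rule 1 but the environment (before a labial or velar stop) is not met → [n].
Rule 2 applies to /o/ (between /n/ and /r/: in an unstressed syllable) → [ə].
/e/ (between /k/ and /n/): in an unstressed syllable, so rule 2 applies → [ə].
/n/ — between /e/ and /u/; rule 1 does not apply here → [n].
/u/ (between /n/ and /k/): in an unstressed syllable, so rule 2 applies → [ə].
/a/ (word-final) fails the environment for rule 2, so it stays [a].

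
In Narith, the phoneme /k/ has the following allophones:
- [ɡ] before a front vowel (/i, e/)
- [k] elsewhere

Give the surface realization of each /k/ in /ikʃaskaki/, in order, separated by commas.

Occurrence 1 (position 2): no conditioning environment matches → elsewhere allophone [k].
Occurrence 2 (position 6): no conditioning environment matches → elsewhere allophone [k].
Occurrence 3 (position 8): before a front vowel (/i, e/) → [ɡ].

[k], [k], [ɡ]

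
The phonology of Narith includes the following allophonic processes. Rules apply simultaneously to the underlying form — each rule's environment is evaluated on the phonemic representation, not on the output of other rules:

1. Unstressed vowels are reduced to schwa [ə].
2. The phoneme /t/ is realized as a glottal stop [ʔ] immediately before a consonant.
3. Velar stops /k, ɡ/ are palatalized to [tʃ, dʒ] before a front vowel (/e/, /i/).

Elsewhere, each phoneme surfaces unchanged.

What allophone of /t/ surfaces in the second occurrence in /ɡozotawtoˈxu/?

/t/ (between /w/ and /o/) fails the environment for rule 2, so it stays [t].

[t]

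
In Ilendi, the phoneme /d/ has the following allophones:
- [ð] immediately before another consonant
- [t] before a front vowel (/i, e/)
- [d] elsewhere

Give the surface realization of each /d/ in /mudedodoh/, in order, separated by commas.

[t], [d], [d]

Occurrence 1 (position 3): before a front vowel (/i, e/) → [t].
Occurrence 2 (position 5): no conditioning environment matches → elsewhere allophone [d].
Occurrence 3 (position 7): no conditioning environment matches → elsewhere allophone [d].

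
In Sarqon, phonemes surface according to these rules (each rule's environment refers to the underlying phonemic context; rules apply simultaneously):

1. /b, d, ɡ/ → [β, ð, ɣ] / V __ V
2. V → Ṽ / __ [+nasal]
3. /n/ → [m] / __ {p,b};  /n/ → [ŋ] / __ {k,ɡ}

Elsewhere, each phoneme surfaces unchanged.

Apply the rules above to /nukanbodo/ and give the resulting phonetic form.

/n/ (word-initial): rule 3 targets it, but not before a labial or velar stop → unchanged [n].
/u/ (between /n/ and /k/): rule 2 targets it, but not before a nasal consonant → unchanged [u].
/k/ (between /u/ and /a/): no rule targets it → [k].
/a/ (between /k/ and /n/): before a nasal consonant, so rule 2 applies → [ã].
/n/ meets the environment for rule 3 (before a labial or velar stop) → [m].
/b/ (between /n/ and /o/) fails the environment for rule 1, so it stays [b].
/o/ (between /b/ and /d/) is in the target of rule 2 but the environment (before a nasal consonant) is not met → [o].
Rule 1 applies to /d/ (between /o/ and /o/: between two vowels) → [ð].
/o/ (word-final) is in the target of rule 2 but the environment (before a nasal consonant) is not met → [o].

[nukãmboðo]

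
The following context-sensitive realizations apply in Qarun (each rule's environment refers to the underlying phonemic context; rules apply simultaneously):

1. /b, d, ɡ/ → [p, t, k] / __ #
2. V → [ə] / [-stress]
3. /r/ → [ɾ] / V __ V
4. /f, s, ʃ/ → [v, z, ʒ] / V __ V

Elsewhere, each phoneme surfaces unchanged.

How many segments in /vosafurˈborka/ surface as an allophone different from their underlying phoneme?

6

Segments that undergo a rule: /o/ → [ə] (rule 2); /s/ → [z] (rule 4); /a/ → [ə] (rule 2); /f/ → [v] (rule 4); /u/ → [ə] (rule 2); /a/ → [ə] (rule 2).
All other segments surface unchanged.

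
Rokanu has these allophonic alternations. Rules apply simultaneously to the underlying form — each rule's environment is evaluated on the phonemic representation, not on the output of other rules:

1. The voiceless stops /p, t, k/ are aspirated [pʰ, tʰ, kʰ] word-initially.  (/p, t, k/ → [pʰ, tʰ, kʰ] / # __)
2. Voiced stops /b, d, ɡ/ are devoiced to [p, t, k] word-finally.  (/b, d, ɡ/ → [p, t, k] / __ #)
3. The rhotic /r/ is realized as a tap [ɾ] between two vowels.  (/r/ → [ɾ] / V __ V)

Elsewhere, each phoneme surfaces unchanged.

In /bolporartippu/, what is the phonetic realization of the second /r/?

[r]

/r/ — between /a/ and /t/; rule 3 does not apply here → [r].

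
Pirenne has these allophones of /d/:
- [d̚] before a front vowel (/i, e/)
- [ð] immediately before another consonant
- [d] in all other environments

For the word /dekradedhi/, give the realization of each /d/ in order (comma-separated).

[d̚], [d̚], [ð]

Occurrence 1 (position 1): before a front vowel (/i, e/) → [d̚].
Occurrence 2 (position 6): before a front vowel (/i, e/) → [d̚].
Occurrence 3 (position 8): immediately before another consonant → [ð].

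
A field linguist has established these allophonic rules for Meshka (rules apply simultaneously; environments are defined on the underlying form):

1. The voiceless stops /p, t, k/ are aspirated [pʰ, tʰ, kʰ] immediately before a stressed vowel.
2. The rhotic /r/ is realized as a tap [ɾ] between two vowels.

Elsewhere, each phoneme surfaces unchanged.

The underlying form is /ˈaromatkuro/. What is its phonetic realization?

[ˈaɾomatkuɾo]

/a/ (word-initial) is unaffected → [a].
/r/ (between /a/ and /o/): between two vowels, so rule 2 applies → [ɾ].
/o/ (between /r/ and /m/) is unaffected → [o].
/m/ (between /o/ and /a/): no rule targets it → [m].
/a/ (between /m/ and /t/) is unaffected → [a].
/t/ (between /a/ and /k/) fails the environment for rule 1, so it stays [t].
/k/ (between /t/ and /u/): rule 1 targets it, but not immediately before a stressed vowel → unchanged [k].
/u/ stays [u].
/r/ meets the environment for rule 2 (between two vowels) → [ɾ].
/o/ (word-final): no rule targets it → [o].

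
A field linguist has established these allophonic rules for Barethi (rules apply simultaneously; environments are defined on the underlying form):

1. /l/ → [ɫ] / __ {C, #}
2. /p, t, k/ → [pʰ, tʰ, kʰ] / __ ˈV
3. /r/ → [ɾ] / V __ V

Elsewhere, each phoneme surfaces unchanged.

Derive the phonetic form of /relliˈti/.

[reɫliˈtʰi]

/r/ — word-initial; rule 3 does not apply here → [r].
/e/ — not in any rule's target class → [e].
/l/ (between /e/ and /l/): word-finally or immediately before a consonant, so rule 1 applies → [ɫ].
/l/ (between /l/ and /i/) fails the environment for rule 1, so it stays [l].
/i/ (between /l/ and /t/) is unaffected → [i].
/t/ (between /i/ and /i/) occurs immediately before a stressed vowel → [tʰ] by rule 2.
/i/ — not in any rule's target class → [i].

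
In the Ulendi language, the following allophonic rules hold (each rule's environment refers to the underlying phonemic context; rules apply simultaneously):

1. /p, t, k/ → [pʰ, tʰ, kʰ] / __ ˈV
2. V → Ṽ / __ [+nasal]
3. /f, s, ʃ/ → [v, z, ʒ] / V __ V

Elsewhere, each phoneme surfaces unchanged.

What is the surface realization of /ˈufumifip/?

/u/ (word-initial) fails the environment for rule 2, so it stays [u].
/f/ meets the environment for rule 3 (between two vowels) → [v].
/u/ meets the environment for rule 2 (before a nasal consonant) → [ũ].
/m/ — not in any rule's target class → [m].
/i/ — between /m/ and /f/; rule 2 does not apply here → [i].
/f/ meets the environment for rule 3 (between two vowels) → [v].
/i/ (between /f/ and /p/): rule 2 targets it, but not before a nasal consonant → unchanged [i].
/p/ — word-final; rule 1 does not apply here → [p].

[ˈuvũmivip]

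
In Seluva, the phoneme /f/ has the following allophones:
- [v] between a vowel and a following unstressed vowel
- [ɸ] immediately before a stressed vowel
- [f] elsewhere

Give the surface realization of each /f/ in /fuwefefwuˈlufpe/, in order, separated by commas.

[f], [v], [f], [f]

Occurrence 1 (position 1): no conditioning environment matches → elsewhere allophone [f].
Occurrence 2 (position 5): between a vowel and a following unstressed vowel → [v].
Occurrence 3 (position 7): no conditioning environment matches → elsewhere allophone [f].
Occurrence 4 (position 12): no conditioning environment matches → elsewhere allophone [f].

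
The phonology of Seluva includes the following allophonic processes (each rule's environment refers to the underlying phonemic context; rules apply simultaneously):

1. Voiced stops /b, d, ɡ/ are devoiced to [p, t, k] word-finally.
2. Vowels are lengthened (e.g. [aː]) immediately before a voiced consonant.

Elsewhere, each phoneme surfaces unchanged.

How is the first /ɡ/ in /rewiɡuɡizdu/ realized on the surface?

[ɡ]

/ɡ/ (between /i/ and /u/): rule 1 targets it, but not word-finally → unchanged [ɡ].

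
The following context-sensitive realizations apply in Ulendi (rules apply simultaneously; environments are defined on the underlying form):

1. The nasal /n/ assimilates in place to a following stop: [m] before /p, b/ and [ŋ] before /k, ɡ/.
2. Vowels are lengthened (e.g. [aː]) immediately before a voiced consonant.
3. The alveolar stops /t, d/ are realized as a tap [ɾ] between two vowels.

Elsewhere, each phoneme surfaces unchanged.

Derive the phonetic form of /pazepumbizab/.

/p/ — not in any rule's target class → [p].
Rule 2 applies to /a/ (between /p/ and /z/: before a voiced consonant) → [aː].
/z/ stays [z].
/e/ (between /z/ and /p/): rule 2 targets it, but not before a voiced consonant → unchanged [e].
/p/ (between /e/ and /u/) is unaffected → [p].
/u/ — between /p/ and /m/, before a voiced consonant — surfaces as [uː] (rule 2).
/m/ — not in any rule's target class → [m].
/b/ stays [b].
/i/ meets the environment for rule 2 (before a voiced consonant) → [iː].
/z/ (between /i/ and /a/) is unaffected → [z].
/a/ (between /z/ and /b/): before a voiced consonant, so rule 2 applies → [aː].
/b/ (word-final) is unaffected → [b].

[paːzepuːmbiːzaːb]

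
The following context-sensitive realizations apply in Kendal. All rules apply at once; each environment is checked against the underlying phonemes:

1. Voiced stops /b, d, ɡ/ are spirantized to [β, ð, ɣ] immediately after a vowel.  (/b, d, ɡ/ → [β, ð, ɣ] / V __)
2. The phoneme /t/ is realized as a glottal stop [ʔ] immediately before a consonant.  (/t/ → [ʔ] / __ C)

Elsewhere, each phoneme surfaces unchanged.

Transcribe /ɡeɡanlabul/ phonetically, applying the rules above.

[ɡeɣanlaβul]

/ɡ/ — word-initial; rule 1 does not apply here → [ɡ].
/ɡ/ (between /e/ and /a/): immediately after a vowel, so rule 1 applies → [ɣ].
/b/ — between /a/ and /u/, immediately after a vowel — surfaces as [β] (rule 1).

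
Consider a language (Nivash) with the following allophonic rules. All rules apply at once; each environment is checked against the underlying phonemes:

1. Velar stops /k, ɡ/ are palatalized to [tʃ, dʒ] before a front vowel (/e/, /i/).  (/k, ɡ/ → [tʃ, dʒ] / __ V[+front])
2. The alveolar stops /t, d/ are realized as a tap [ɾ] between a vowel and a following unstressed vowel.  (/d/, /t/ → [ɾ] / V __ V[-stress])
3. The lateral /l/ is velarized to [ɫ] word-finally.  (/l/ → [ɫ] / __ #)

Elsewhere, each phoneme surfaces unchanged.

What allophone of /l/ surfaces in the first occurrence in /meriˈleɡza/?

/l/ (between /i/ and /e/) is in the target of rule 3 but the environment (word-finally) is not met → [l].

[l]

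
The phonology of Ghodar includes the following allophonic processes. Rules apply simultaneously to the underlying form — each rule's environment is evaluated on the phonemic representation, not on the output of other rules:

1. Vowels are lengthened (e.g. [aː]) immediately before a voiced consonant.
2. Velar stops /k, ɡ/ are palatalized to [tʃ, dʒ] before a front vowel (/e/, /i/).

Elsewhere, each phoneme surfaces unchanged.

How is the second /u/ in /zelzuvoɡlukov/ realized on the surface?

/u/ (between /l/ and /k/): rule 1 targets it, but not before a voiced consonant → unchanged [u].

[u]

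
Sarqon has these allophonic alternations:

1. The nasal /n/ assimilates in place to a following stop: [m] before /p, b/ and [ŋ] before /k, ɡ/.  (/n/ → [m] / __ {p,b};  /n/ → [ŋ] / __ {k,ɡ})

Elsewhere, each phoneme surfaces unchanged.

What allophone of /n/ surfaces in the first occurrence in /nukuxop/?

/n/ — word-initial; rule 1 does not apply here → [n].

[n]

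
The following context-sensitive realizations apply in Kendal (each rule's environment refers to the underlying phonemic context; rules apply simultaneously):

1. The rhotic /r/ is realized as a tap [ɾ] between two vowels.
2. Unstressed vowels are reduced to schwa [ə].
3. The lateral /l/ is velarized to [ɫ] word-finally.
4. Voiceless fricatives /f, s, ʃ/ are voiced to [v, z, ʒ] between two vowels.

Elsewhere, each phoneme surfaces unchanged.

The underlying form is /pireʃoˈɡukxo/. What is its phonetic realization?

/p/ — not in any rule's target class → [p].
Rule 2 applies to /i/ (between /p/ and /r/: in an unstressed syllable) → [ə].
Rule 1 applies to /r/ (between /i/ and /e/: between two vowels) → [ɾ].
/e/ (between /r/ and /ʃ/): in an unstressed syllable, so rule 2 applies → [ə].
/ʃ/ (between /e/ and /o/): between two vowels, so rule 4 applies → [ʒ].
/o/ meets the environment for rule 2 (in an unstressed syllable) → [ə].
/ɡ/ (between /o/ and /u/) is unaffected → [ɡ].
/u/ (between /ɡ/ and /k/) fails the environment for rule 2, so it stays [u].
/k/ stays [k].
/x/ (between /k/ and /o/): no rule targets it → [x].
/o/ (word-final): in an unstressed syllable, so rule 2 applies → [ə].

[pəɾəʒəˈɡukxə]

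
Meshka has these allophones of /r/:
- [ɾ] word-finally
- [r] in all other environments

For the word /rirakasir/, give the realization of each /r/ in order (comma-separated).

Occurrence 1 (position 1): no conditioning environment matches → elsewhere allophone [r].
Occurrence 2 (position 3): no conditioning environment matches → elsewhere allophone [r].
Occurrence 3 (position 9): word-finally → [ɾ].

[r], [r], [ɾ]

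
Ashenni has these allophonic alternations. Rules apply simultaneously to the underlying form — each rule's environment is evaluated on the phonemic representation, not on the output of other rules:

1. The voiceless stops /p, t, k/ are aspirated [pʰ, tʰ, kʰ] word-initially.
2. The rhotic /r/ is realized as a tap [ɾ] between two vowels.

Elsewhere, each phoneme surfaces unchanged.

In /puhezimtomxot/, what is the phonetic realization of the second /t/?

/t/ (word-final) is in the target of rule 1 but the environment (word-initially) is not met → [t].

[t]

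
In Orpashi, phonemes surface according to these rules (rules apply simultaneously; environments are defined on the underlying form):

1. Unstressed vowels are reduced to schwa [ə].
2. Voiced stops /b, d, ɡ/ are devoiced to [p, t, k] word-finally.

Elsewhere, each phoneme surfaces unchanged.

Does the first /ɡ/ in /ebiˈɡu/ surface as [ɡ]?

/ɡ/ (between /i/ and /u/) fails the environment for rule 2, so it stays [ɡ].
The actual realization is [ɡ], which matches [ɡ].

Yes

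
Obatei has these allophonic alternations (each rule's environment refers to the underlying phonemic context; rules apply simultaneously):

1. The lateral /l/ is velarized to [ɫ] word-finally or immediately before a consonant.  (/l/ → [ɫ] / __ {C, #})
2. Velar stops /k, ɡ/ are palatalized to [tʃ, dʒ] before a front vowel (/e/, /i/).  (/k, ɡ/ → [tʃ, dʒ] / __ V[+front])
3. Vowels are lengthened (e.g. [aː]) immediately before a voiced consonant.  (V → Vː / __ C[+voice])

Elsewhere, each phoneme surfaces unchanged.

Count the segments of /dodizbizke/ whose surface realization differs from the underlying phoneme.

Segments that undergo a rule: /o/ → [oː] (rule 3); /i/ → [iː] (rule 3); /i/ → [iː] (rule 3); /k/ → [tʃ] (rule 2).
All other segments surface unchanged.

4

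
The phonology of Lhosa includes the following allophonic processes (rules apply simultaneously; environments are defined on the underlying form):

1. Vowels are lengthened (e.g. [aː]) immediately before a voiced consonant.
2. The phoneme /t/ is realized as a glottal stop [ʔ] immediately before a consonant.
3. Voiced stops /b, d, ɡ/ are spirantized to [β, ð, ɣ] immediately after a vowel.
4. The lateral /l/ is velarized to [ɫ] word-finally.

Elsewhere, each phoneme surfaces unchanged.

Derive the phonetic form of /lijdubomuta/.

[liːjduːβoːmuta]

/l/ — word-initial; rule 4 does not apply here → [l].
/i/ — between /l/ and /j/, before a voiced consonant — surfaces as [iː] (rule 1).
/j/ stays [j].
/d/ (between /j/ and /u/) fails the environment for rule 3, so it stays [d].
/u/ — between /d/ and /b/, before a voiced consonant — surfaces as [uː] (rule 1).
/b/ (between /u/ and /o/): immediately after a vowel, so rule 3 applies → [β].
/o/ — between /b/ and /m/, before a voiced consonant — surfaces as [oː] (rule 1).
/m/ (between /o/ and /u/): no rule targets it → [m].
/u/ — between /m/ and /t/; rule 1 does not apply here → [u].
/t/ (between /u/ and /a/) fails the environment for rule 2, so it stays [t].
/a/ (word-final) is in the target of rule 1 but the environment (before a voiced consonant) is not met → [a].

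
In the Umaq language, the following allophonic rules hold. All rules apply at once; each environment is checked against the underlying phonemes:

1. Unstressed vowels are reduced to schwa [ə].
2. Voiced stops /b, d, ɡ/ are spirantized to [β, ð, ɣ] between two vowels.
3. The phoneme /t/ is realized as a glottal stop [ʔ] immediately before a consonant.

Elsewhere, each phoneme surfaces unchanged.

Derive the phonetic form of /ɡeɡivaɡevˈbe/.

/ɡ/ (word-initial): rule 2 targets it, but not between two vowels → unchanged [ɡ].
/e/ (between /ɡ/ and /ɡ/) occurs in an unstressed syllable → [ə] by rule 1.
/ɡ/ meets the environment for rule 2 (between two vowels) → [ɣ].
/i/ (between /ɡ/ and /v/): in an unstressed syllable, so rule 1 applies → [ə].
/a/ meets the environment for rule 1 (in an unstressed syllable) → [ə].
/ɡ/ (between /a/ and /e/) occurs between two vowels → [ɣ] by rule 2.
/e/ — between /ɡ/ and /v/, in an unstressed syllable — surfaces as [ə] (rule 1).
/b/ — between /v/ and /e/; rule 2 does not apply here → [b].
/e/ (word-final) is in the target of rule 1 but the environment (in an unstressed syllable) is not met → [e].

[ɡəɣəvəɣəvˈbe]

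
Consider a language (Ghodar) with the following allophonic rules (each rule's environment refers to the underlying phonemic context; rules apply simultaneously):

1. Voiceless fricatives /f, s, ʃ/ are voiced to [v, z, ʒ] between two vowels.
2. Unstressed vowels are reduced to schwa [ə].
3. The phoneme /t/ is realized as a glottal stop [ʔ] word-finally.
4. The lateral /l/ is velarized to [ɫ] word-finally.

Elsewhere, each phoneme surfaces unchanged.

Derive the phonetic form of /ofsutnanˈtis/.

/o/ meets the environment for rule 2 (in an unstressed syllable) → [ə].
/f/ (between /o/ and /s/): rule 1 targets it, but not between two vowels → unchanged [f].
/s/ (between /f/ and /u/) fails the environment for rule 1, so it stays [s].
/u/ — between /s/ and /t/, in an unstressed syllable — surfaces as [ə] (rule 2).
/t/ (between /u/ and /n/) fails the environment for rule 3, so it stays [t].
/n/ (between /t/ and /a/): no rule targets it → [n].
/a/ (between /n/ and /n/): in an unstressed syllable, so rule 2 applies → [ə].
/n/ (between /a/ and /t/) is unaffected → [n].
/t/ (between /n/ and /i/): rule 3 targets it, but not word-finally → unchanged [t].
/i/ (between /t/ and /s/) fails the environment for rule 2, so it stays [i].
/s/ (word-final) is in the target of rule 1 but the environment (between two vowels) is not met → [s].

[əfsətnənˈtis]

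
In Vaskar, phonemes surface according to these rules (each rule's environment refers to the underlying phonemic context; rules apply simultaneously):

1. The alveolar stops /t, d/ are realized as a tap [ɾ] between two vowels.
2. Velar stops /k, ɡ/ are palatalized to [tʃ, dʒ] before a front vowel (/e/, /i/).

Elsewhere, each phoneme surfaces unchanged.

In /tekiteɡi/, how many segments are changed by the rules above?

Segments that undergo a rule: /k/ → [tʃ] (rule 2); /t/ → [ɾ] (rule 1); /ɡ/ → [dʒ] (rule 2).
All other segments surface unchanged.

3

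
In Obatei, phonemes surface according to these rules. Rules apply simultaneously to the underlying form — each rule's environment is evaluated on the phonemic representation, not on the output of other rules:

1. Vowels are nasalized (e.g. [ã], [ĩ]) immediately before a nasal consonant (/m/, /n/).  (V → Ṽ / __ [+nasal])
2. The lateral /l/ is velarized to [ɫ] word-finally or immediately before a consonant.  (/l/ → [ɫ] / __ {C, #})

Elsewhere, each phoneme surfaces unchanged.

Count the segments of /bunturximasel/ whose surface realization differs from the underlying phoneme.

Segments that undergo a rule: /u/ → [ũ] (rule 1); /i/ → [ĩ] (rule 1); /l/ → [ɫ] (rule 2).
All other segments surface unchanged.

3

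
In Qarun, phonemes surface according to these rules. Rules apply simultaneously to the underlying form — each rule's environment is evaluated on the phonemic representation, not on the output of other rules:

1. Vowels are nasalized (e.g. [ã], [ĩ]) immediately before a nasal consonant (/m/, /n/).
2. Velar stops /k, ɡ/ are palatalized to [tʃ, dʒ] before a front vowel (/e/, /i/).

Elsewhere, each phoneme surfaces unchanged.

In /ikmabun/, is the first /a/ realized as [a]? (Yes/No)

/a/ (between /m/ and /b/) fails the environment for rule 1, so it stays [a].
The actual realization is [a], which matches [a].

Yes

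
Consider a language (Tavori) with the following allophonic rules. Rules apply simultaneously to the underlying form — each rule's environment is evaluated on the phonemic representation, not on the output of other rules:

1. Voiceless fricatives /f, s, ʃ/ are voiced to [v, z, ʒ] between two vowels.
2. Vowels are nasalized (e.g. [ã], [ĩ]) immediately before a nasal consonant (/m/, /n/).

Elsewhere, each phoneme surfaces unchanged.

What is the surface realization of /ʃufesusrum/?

[ʃuvezusrũm]

/ʃ/ (word-initial): rule 1 targets it, but not between two vowels → unchanged [ʃ].
/u/ — between /ʃ/ and /f/; rule 2 does not apply here → [u].
/f/ (between /u/ and /e/): between two vowels, so rule 1 applies → [v].
/e/ — between /f/ and /s/; rule 2 does not apply here → [e].
/s/ meets the environment for rule 1 (between two vowels) → [z].
/u/ (between /s/ and /s/): rule 2 targets it, but not before a nasal consonant → unchanged [u].
/s/ (between /u/ and /r/) fails the environment for rule 1, so it stays [s].
/r/ (between /s/ and /u/) is unaffected → [r].
/u/ (between /r/ and /m/) occurs before a nasal consonant → [ũ] by rule 2.
/m/ stays [m].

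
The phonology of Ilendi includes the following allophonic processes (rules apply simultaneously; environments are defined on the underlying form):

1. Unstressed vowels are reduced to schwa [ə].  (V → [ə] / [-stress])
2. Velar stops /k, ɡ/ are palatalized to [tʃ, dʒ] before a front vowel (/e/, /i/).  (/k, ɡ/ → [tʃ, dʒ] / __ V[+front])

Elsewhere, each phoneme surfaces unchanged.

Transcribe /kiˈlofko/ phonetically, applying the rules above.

/k/ (word-initial): before a front vowel, so rule 2 applies → [tʃ].
/i/ (between /k/ and /l/): in an unstressed syllable, so rule 1 applies → [ə].
/o/ — between /l/ and /f/; rule 1 does not apply here → [o].
/k/ (between /f/ and /o/) is in the target of rule 2 but the environment (before a front vowel) is not met → [k].
/o/ meets the environment for rule 1 (in an unstressed syllable) → [ə].

[tʃəˈlofkə]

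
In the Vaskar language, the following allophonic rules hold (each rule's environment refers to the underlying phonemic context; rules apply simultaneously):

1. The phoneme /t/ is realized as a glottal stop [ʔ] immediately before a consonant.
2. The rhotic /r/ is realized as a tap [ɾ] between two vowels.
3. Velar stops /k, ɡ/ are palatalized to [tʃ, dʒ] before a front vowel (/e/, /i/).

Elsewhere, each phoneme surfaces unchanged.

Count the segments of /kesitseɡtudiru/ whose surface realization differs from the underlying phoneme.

3

Segments that undergo a rule: /k/ → [tʃ] (rule 3); /t/ → [ʔ] (rule 1); /r/ → [ɾ] (rule 2).
All other segments surface unchanged.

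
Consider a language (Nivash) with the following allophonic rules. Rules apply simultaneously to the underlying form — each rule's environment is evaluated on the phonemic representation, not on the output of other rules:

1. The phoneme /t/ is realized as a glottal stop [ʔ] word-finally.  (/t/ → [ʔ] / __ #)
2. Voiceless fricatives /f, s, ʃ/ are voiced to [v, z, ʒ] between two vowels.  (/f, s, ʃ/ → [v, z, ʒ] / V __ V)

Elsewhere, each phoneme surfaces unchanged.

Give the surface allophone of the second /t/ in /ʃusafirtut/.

/t/ (word-final) occurs word-finally → [ʔ] by rule 1.

[ʔ]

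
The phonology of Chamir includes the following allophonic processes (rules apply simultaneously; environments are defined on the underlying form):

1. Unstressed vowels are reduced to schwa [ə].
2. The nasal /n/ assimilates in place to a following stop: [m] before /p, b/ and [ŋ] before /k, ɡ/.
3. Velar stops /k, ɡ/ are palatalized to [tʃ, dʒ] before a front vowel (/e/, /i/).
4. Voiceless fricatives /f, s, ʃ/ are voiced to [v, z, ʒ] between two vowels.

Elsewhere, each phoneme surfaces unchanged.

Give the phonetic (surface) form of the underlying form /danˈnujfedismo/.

[dənˈnujfədəsmə]

/d/ stays [d].
/a/ — between /d/ and /n/, in an unstressed syllable — surfaces as [ə] (rule 1).
/n/ (between /a/ and /n/): rule 2 targets it, but not before a labial or velar stop → unchanged [n].
/n/ (between /n/ and /u/) fails the environment for rule 2, so it stays [n].
/u/ (between /n/ and /j/): rule 1 targets it, but not in an unstressed syllable → unchanged [u].
/j/ (between /u/ and /f/): no rule targets it → [j].
/f/ (between /j/ and /e/) is in the target of rule 4 but the environment (between two vowels) is not met → [f].
/e/ meets the environment for rule 1 (in an unstressed syllable) → [ə].
/d/ (between /e/ and /i/) is unaffected → [d].
/i/ (between /d/ and /s/): in an unstressed syllable, so rule 1 applies → [ə].
/s/ (between /i/ and /m/) is in the target of rule 4 but the environment (between two vowels) is not met → [s].
/m/ (between /s/ and /o/) is unaffected → [m].
/o/ (word-final): in an unstressed syllable, so rule 1 applies → [ə].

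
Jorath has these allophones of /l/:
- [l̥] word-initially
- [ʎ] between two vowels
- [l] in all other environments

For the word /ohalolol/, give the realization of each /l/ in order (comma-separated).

[ʎ], [ʎ], [l]

Occurrence 1 (position 4): between two vowels → [ʎ].
Occurrence 2 (position 6): between two vowels → [ʎ].
Occurrence 3 (position 8): no conditioning environment matches → elsewhere allophone [l].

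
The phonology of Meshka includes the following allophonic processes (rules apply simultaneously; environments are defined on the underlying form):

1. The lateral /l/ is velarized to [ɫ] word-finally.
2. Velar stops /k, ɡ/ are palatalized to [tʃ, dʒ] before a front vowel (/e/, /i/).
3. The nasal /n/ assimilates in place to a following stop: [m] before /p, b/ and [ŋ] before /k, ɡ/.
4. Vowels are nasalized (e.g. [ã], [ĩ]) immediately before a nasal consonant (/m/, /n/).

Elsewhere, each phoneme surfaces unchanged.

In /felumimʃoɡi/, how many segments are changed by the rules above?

3

Segments that undergo a rule: /u/ → [ũ] (rule 4); /i/ → [ĩ] (rule 4); /ɡ/ → [dʒ] (rule 2).
All other segments surface unchanged.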